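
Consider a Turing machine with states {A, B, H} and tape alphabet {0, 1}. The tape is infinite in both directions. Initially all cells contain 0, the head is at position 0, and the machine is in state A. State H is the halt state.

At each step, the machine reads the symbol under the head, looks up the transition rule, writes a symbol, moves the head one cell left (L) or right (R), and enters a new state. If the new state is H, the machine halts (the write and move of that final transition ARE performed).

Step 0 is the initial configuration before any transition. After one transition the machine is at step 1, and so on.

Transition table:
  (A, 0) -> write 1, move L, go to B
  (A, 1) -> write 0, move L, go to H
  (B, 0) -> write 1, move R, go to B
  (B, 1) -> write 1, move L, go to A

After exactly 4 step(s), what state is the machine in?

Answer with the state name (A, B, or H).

Step 1: in state A at pos 0, read 0 -> (A,0)->write 1,move L,goto B. Now: state=B, head=-1, tape[-2..1]=0010 (head:  ^)
Step 2: in state B at pos -1, read 0 -> (B,0)->write 1,move R,goto B. Now: state=B, head=0, tape[-2..1]=0110 (head:   ^)
Step 3: in state B at pos 0, read 1 -> (B,1)->write 1,move L,goto A. Now: state=A, head=-1, tape[-2..1]=0110 (head:  ^)
Step 4: in state A at pos -1, read 1 -> (A,1)->write 0,move L,goto H. Now: state=H, head=-2, tape[-3..1]=00010 (head:  ^)

Answer: H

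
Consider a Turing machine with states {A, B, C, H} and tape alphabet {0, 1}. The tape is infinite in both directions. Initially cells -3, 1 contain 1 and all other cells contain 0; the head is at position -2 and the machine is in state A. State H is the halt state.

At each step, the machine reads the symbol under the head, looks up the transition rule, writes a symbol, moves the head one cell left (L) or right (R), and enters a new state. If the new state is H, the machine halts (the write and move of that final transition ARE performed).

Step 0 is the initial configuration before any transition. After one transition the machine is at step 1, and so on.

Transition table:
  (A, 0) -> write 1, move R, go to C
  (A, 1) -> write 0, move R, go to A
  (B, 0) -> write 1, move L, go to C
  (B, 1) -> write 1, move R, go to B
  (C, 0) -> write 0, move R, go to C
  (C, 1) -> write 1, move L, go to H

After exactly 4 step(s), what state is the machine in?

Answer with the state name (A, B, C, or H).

Answer: H

Derivation:
Step 1: in state A at pos -2, read 0 -> (A,0)->write 1,move R,goto C. Now: state=C, head=-1, tape[-4..2]=0110010 (head:    ^)
Step 2: in state C at pos -1, read 0 -> (C,0)->write 0,move R,goto C. Now: state=C, head=0, tape[-4..2]=0110010 (head:     ^)
Step 3: in state C at pos 0, read 0 -> (C,0)->write 0,move R,goto C. Now: state=C, head=1, tape[-4..2]=0110010 (head:      ^)
Step 4: in state C at pos 1, read 1 -> (C,1)->write 1,move L,goto H. Now: state=H, head=0, tape[-4..2]=0110010 (head:     ^)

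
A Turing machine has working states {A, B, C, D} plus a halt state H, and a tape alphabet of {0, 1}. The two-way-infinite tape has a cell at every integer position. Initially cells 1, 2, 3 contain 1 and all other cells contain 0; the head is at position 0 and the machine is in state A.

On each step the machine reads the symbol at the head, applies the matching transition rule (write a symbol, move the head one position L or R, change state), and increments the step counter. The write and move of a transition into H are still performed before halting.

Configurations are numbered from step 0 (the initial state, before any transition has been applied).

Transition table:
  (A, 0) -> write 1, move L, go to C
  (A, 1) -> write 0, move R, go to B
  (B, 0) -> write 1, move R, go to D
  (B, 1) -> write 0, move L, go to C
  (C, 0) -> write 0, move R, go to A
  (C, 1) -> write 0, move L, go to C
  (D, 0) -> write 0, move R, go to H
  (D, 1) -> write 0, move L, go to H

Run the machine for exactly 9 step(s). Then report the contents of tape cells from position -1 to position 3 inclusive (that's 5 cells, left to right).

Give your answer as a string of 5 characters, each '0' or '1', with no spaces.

Answer: 00001

Derivation:
Step 1: in state A at pos 0, read 0 -> (A,0)->write 1,move L,goto C. Now: state=C, head=-1, tape[-2..4]=0011110 (head:  ^)
Step 2: in state C at pos -1, read 0 -> (C,0)->write 0,move R,goto A. Now: state=A, head=0, tape[-2..4]=0011110 (head:   ^)
Step 3: in state A at pos 0, read 1 -> (A,1)->write 0,move R,goto B. Now: state=B, head=1, tape[-2..4]=0001110 (head:    ^)
Step 4: in state B at pos 1, read 1 -> (B,1)->write 0,move L,goto C. Now: state=C, head=0, tape[-2..4]=0000110 (head:   ^)
Step 5: in state C at pos 0, read 0 -> (C,0)->write 0,move R,goto A. Now: state=A, head=1, tape[-2..4]=0000110 (head:    ^)
Step 6: in state A at pos 1, read 0 -> (A,0)->write 1,move L,goto C. Now: state=C, head=0, tape[-2..4]=0001110 (head:   ^)
Step 7: in state C at pos 0, read 0 -> (C,0)->write 0,move R,goto A. Now: state=A, head=1, tape[-2..4]=0001110 (head:    ^)
Step 8: in state A at pos 1, read 1 -> (A,1)->write 0,move R,goto B. Now: state=B, head=2, tape[-2..4]=0000110 (head:     ^)
Step 9: in state B at pos 2, read 1 -> (B,1)->write 0,move L,goto C. Now: state=C, head=1, tape[-2..4]=0000010 (head:    ^)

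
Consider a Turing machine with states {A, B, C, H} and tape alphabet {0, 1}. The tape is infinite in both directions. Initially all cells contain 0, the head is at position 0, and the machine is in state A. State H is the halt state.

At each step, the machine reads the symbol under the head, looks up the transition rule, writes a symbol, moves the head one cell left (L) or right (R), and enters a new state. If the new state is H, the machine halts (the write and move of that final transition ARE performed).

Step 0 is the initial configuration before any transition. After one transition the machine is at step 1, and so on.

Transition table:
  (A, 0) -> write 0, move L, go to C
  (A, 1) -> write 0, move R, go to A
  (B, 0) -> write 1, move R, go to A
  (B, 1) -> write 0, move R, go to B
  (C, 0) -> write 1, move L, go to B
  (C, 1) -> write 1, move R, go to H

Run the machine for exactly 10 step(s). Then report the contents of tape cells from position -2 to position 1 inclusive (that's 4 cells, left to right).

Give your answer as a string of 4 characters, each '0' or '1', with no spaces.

Step 1: in state A at pos 0, read 0 -> (A,0)->write 0,move L,goto C. Now: state=C, head=-1, tape[-2..1]=0000 (head:  ^)
Step 2: in state C at pos -1, read 0 -> (C,0)->write 1,move L,goto B. Now: state=B, head=-2, tape[-3..1]=00100 (head:  ^)
Step 3: in state B at pos -2, read 0 -> (B,0)->write 1,move R,goto A. Now: state=A, head=-1, tape[-3..1]=01100 (head:   ^)
Step 4: in state A at pos -1, read 1 -> (A,1)->write 0,move R,goto A. Now: state=A, head=0, tape[-3..1]=01000 (head:    ^)
Step 5: in state A at pos 0, read 0 -> (A,0)->write 0,move L,goto C. Now: state=C, head=-1, tape[-3..1]=01000 (head:   ^)
Step 6: in state C at pos -1, read 0 -> (C,0)->write 1,move L,goto B. Now: state=B, head=-2, tape[-3..1]=01100 (head:  ^)
Step 7: in state B at pos -2, read 1 -> (B,1)->write 0,move R,goto B. Now: state=B, head=-1, tape[-3..1]=00100 (head:   ^)
Step 8: in state B at pos -1, read 1 -> (B,1)->write 0,move R,goto B. Now: state=B, head=0, tape[-3..1]=00000 (head:    ^)
Step 9: in state B at pos 0, read 0 -> (B,0)->write 1,move R,goto A. Now: state=A, head=1, tape[-3..2]=000100 (head:     ^)
Step 10: in state A at pos 1, read 0 -> (A,0)->write 0,move L,goto C. Now: state=C, head=0, tape[-3..2]=000100 (head:    ^)

Answer: 0010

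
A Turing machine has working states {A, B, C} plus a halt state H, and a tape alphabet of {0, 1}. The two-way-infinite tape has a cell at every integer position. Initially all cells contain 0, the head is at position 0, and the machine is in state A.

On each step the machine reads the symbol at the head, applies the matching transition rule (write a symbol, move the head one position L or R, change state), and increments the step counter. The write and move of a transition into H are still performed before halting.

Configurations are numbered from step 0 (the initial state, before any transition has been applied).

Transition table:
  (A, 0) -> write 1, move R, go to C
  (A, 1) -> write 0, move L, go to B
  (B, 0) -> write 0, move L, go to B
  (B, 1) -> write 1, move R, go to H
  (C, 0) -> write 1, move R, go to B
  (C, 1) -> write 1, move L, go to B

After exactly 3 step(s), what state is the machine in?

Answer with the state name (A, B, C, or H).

Step 1: in state A at pos 0, read 0 -> (A,0)->write 1,move R,goto C. Now: state=C, head=1, tape[-1..2]=0100 (head:   ^)
Step 2: in state C at pos 1, read 0 -> (C,0)->write 1,move R,goto B. Now: state=B, head=2, tape[-1..3]=01100 (head:    ^)
Step 3: in state B at pos 2, read 0 -> (B,0)->write 0,move L,goto B. Now: state=B, head=1, tape[-1..3]=01100 (head:   ^)

Answer: B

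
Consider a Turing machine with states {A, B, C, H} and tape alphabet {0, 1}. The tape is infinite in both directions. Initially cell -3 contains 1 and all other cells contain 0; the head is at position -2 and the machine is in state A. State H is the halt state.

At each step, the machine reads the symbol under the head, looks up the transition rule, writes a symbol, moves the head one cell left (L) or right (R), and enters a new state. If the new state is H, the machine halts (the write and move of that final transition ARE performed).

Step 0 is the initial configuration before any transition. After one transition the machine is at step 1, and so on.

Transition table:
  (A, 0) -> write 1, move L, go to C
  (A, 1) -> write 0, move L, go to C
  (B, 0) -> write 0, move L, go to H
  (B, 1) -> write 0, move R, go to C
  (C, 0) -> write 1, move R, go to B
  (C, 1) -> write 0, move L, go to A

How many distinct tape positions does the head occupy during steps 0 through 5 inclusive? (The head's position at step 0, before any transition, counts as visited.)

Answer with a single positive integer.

Step 1: in state A at pos -2, read 0 -> (A,0)->write 1,move L,goto C. Now: state=C, head=-3, tape[-4..-1]=0110 (head:  ^)
Step 2: in state C at pos -3, read 1 -> (C,1)->write 0,move L,goto A. Now: state=A, head=-4, tape[-5..-1]=00010 (head:  ^)
Step 3: in state A at pos -4, read 0 -> (A,0)->write 1,move L,goto C. Now: state=C, head=-5, tape[-6..-1]=001010 (head:  ^)
Step 4: in state C at pos -5, read 0 -> (C,0)->write 1,move R,goto B. Now: state=B, head=-4, tape[-6..-1]=011010 (head:   ^)
Step 5: in state B at pos -4, read 1 -> (B,1)->write 0,move R,goto C. Now: state=C, head=-3, tape[-6..-1]=010010 (head:    ^)
Head positions at steps 0..5: starting at -2, distinct positions visited = {-5, -4, -3, -2} -> 4 position(s)

Answer: 4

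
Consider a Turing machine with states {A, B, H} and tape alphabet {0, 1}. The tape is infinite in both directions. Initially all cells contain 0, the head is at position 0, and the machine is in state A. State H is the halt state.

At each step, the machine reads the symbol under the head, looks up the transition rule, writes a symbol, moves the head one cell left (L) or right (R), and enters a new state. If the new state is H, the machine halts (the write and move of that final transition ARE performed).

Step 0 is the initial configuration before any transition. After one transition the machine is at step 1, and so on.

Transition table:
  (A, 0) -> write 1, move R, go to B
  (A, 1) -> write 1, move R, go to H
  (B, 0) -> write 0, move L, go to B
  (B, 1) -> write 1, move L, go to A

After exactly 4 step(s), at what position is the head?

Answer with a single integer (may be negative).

Answer: 0

Derivation:
Step 1: in state A at pos 0, read 0 -> (A,0)->write 1,move R,goto B. Now: state=B, head=1, tape[-1..2]=0100 (head:   ^)
Step 2: in state B at pos 1, read 0 -> (B,0)->write 0,move L,goto B. Now: state=B, head=0, tape[-1..2]=0100 (head:  ^)
Step 3: in state B at pos 0, read 1 -> (B,1)->write 1,move L,goto A. Now: state=A, head=-1, tape[-2..2]=00100 (head:  ^)
Step 4: in state A at pos -1, read 0 -> (A,0)->write 1,move R,goto B. Now: state=B, head=0, tape[-2..2]=01100 (head:   ^)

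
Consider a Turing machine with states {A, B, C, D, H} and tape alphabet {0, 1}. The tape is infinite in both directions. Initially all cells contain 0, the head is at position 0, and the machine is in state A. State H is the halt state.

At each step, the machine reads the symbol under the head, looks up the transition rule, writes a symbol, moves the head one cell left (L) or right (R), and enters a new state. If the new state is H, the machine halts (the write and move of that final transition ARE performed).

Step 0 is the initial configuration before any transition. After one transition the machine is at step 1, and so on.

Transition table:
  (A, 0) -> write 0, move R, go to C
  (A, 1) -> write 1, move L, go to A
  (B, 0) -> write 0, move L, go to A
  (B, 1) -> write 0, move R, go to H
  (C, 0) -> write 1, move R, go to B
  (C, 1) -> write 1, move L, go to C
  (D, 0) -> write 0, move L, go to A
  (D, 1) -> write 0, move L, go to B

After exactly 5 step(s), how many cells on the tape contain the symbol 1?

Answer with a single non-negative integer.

Answer: 1

Derivation:
Step 1: in state A at pos 0, read 0 -> (A,0)->write 0,move R,goto C. Now: state=C, head=1, tape[-1..2]=0000 (head:   ^)
Step 2: in state C at pos 1, read 0 -> (C,0)->write 1,move R,goto B. Now: state=B, head=2, tape[-1..3]=00100 (head:    ^)
Step 3: in state B at pos 2, read 0 -> (B,0)->write 0,move L,goto A. Now: state=A, head=1, tape[-1..3]=00100 (head:   ^)
Step 4: in state A at pos 1, read 1 -> (A,1)->write 1,move L,goto A. Now: state=A, head=0, tape[-1..3]=00100 (head:  ^)
Step 5: in state A at pos 0, read 0 -> (A,0)->write 0,move R,goto C. Now: state=C, head=1, tape[-1..3]=00100 (head:   ^)
Cells containing 1 after step 5: {1} -> 1 cell(s)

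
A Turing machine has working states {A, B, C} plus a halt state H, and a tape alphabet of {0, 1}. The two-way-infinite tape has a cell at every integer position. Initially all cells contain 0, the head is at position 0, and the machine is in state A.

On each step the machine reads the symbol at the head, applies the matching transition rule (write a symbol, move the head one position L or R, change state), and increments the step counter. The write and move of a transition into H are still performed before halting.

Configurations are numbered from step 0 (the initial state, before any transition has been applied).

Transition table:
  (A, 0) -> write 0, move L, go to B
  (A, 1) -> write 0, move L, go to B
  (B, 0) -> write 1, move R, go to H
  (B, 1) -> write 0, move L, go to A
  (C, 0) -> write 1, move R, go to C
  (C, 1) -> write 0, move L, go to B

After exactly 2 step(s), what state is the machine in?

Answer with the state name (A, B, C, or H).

Answer: H

Derivation:
Step 1: in state A at pos 0, read 0 -> (A,0)->write 0,move L,goto B. Now: state=B, head=-1, tape[-2..1]=0000 (head:  ^)
Step 2: in state B at pos -1, read 0 -> (B,0)->write 1,move R,goto H. Now: state=H, head=0, tape[-2..1]=0100 (head:   ^)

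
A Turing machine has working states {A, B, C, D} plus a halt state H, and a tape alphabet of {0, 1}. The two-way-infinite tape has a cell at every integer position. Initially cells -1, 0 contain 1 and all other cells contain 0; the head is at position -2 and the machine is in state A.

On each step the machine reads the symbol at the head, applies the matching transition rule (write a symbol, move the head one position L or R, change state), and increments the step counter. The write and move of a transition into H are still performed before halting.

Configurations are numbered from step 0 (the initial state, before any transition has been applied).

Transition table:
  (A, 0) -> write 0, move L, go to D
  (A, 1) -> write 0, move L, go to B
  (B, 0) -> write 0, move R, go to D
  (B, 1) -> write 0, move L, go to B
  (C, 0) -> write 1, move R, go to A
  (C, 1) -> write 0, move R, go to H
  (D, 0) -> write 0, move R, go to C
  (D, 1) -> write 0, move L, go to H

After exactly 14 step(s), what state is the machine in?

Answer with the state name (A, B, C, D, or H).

Answer: D

Derivation:
Step 1: in state A at pos -2, read 0 -> (A,0)->write 0,move L,goto D. Now: state=D, head=-3, tape[-4..1]=000110 (head:  ^)
Step 2: in state D at pos -3, read 0 -> (D,0)->write 0,move R,goto C. Now: state=C, head=-2, tape[-4..1]=000110 (head:   ^)
Step 3: in state C at pos -2, read 0 -> (C,0)->write 1,move R,goto A. Now: state=A, head=-1, tape[-4..1]=001110 (head:    ^)
Step 4: in state A at pos -1, read 1 -> (A,1)->write 0,move L,goto B. Now: state=B, head=-2, tape[-4..1]=001010 (head:   ^)
Step 5: in state B at pos -2, read 1 -> (B,1)->write 0,move L,goto B. Now: state=B, head=-3, tape[-4..1]=000010 (head:  ^)
Step 6: in state B at pos -3, read 0 -> (B,0)->write 0,move R,goto D. Now: state=D, head=-2, tape[-4..1]=000010 (head:   ^)
Step 7: in state D at pos -2, read 0 -> (D,0)->write 0,move R,goto C. Now: state=C, head=-1, tape[-4..1]=000010 (head:    ^)
Step 8: in state C at pos -1, read 0 -> (C,0)->write 1,move R,goto A. Now: state=A, head=0, tape[-4..1]=000110 (head:     ^)
Step 9: in state A at pos 0, read 1 -> (A,1)->write 0,move L,goto B. Now: state=B, head=-1, tape[-4..1]=000100 (head:    ^)
Step 10: in state B at pos -1, read 1 -> (B,1)->write 0,move L,goto B. Now: state=B, head=-2, tape[-4..1]=000000 (head:   ^)
Step 11: in state B at pos -2, read 0 -> (B,0)->write 0,move R,goto D. Now: state=D, head=-1, tape[-4..1]=000000 (head:    ^)
Step 12: in state D at pos -1, read 0 -> (D,0)->write 0,move R,goto C. Now: state=C, head=0, tape[-4..1]=000000 (head:     ^)
Step 13: in state C at pos 0, read 0 -> (C,0)->write 1,move R,goto A. Now: state=A, head=1, tape[-4..2]=0000100 (head:      ^)
Step 14: in state A at pos 1, read 0 -> (A,0)->write 0,move L,goto D. Now: state=D, head=0, tape[-4..2]=0000100 (head:     ^)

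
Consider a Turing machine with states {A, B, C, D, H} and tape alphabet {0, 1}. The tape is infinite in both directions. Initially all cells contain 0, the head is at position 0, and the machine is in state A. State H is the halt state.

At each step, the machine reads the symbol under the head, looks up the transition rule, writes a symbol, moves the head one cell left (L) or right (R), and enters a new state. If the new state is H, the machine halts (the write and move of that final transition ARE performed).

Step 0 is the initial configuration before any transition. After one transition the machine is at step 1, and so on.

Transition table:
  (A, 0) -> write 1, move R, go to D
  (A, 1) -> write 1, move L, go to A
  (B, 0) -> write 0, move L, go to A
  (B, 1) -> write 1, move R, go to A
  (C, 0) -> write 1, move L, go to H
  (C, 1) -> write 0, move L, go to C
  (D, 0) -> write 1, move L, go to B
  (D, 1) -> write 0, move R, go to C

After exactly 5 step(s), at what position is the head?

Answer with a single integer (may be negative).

Step 1: in state A at pos 0, read 0 -> (A,0)->write 1,move R,goto D. Now: state=D, head=1, tape[-1..2]=0100 (head:   ^)
Step 2: in state D at pos 1, read 0 -> (D,0)->write 1,move L,goto B. Now: state=B, head=0, tape[-1..2]=0110 (head:  ^)
Step 3: in state B at pos 0, read 1 -> (B,1)->write 1,move R,goto A. Now: state=A, head=1, tape[-1..2]=0110 (head:   ^)
Step 4: in state A at pos 1, read 1 -> (A,1)->write 1,move L,goto A. Now: state=A, head=0, tape[-1..2]=0110 (head:  ^)
Step 5: in state A at pos 0, read 1 -> (A,1)->write 1,move L,goto A. Now: state=A, head=-1, tape[-2..2]=00110 (head:  ^)

Answer: -1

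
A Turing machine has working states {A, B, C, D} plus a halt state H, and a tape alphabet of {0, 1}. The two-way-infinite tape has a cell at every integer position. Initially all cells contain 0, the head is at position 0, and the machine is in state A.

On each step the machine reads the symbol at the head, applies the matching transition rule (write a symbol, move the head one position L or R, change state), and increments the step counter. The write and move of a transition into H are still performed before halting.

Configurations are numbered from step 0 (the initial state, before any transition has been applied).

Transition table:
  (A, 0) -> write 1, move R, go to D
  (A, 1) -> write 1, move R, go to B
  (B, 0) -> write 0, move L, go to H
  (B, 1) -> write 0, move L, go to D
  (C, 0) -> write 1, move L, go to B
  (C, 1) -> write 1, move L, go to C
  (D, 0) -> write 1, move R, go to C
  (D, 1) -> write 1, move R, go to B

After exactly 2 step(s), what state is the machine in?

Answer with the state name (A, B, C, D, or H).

Step 1: in state A at pos 0, read 0 -> (A,0)->write 1,move R,goto D. Now: state=D, head=1, tape[-1..2]=0100 (head:   ^)
Step 2: in state D at pos 1, read 0 -> (D,0)->write 1,move R,goto C. Now: state=C, head=2, tape[-1..3]=01100 (head:    ^)

Answer: C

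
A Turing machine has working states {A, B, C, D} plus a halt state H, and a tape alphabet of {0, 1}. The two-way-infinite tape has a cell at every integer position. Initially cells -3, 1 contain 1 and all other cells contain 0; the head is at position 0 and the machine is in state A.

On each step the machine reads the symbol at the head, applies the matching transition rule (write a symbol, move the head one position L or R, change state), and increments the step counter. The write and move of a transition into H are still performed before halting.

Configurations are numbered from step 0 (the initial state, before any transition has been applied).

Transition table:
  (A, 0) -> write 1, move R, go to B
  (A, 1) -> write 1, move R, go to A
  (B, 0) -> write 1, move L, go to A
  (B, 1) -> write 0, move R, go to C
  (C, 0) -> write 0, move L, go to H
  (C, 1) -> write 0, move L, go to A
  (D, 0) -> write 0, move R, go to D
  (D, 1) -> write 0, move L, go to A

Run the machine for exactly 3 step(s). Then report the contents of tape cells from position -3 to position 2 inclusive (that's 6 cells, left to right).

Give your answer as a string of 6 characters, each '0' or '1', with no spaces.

Answer: 100100

Derivation:
Step 1: in state A at pos 0, read 0 -> (A,0)->write 1,move R,goto B. Now: state=B, head=1, tape[-4..2]=0100110 (head:      ^)
Step 2: in state B at pos 1, read 1 -> (B,1)->write 0,move R,goto C. Now: state=C, head=2, tape[-4..3]=01001000 (head:       ^)
Step 3: in state C at pos 2, read 0 -> (C,0)->write 0,move L,goto H. Now: state=H, head=1, tape[-4..3]=01001000 (head:      ^)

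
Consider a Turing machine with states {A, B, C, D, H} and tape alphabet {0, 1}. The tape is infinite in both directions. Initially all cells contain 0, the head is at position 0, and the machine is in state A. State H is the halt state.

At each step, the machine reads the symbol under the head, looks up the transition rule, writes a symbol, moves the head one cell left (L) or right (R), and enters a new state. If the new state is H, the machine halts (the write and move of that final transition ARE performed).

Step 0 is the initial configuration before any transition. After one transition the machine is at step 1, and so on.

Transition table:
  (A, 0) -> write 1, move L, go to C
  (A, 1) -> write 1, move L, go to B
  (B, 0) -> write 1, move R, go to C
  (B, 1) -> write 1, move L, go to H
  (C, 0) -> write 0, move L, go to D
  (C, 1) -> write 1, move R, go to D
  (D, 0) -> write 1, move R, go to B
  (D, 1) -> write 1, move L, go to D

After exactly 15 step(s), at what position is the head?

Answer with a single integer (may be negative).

Answer: -3

Derivation:
Step 1: in state A at pos 0, read 0 -> (A,0)->write 1,move L,goto C. Now: state=C, head=-1, tape[-2..1]=0010 (head:  ^)
Step 2: in state C at pos -1, read 0 -> (C,0)->write 0,move L,goto D. Now: state=D, head=-2, tape[-3..1]=00010 (head:  ^)
Step 3: in state D at pos -2, read 0 -> (D,0)->write 1,move R,goto B. Now: state=B, head=-1, tape[-3..1]=01010 (head:   ^)
Step 4: in state B at pos -1, read 0 -> (B,0)->write 1,move R,goto C. Now: state=C, head=0, tape[-3..1]=01110 (head:    ^)
Step 5: in state C at pos 0, read 1 -> (C,1)->write 1,move R,goto D. Now: state=D, head=1, tape[-3..2]=011100 (head:     ^)
Step 6: in state D at pos 1, read 0 -> (D,0)->write 1,move R,goto B. Now: state=B, head=2, tape[-3..3]=0111100 (head:      ^)
Step 7: in state B at pos 2, read 0 -> (B,0)->write 1,move R,goto C. Now: state=C, head=3, tape[-3..4]=01111100 (head:       ^)
Step 8: in state C at pos 3, read 0 -> (C,0)->write 0,move L,goto D. Now: state=D, head=2, tape[-3..4]=01111100 (head:      ^)
Step 9: in state D at pos 2, read 1 -> (D,1)->write 1,move L,goto D. Now: state=D, head=1, tape[-3..4]=01111100 (head:     ^)
Step 10: in state D at pos 1, read 1 -> (D,1)->write 1,move L,goto D. Now: state=D, head=0, tape[-3..4]=01111100 (head:    ^)
Step 11: in state D at pos 0, read 1 -> (D,1)->write 1,move L,goto D. Now: state=D, head=-1, tape[-3..4]=01111100 (head:   ^)
Step 12: in state D at pos -1, read 1 -> (D,1)->write 1,move L,goto D. Now: state=D, head=-2, tape[-3..4]=01111100 (head:  ^)
Step 13: in state D at pos -2, read 1 -> (D,1)->write 1,move L,goto D. Now: state=D, head=-3, tape[-4..4]=001111100 (head:  ^)
Step 14: in state D at pos -3, read 0 -> (D,0)->write 1,move R,goto B. Now: state=B, head=-2, tape[-4..4]=011111100 (head:   ^)
Step 15: in state B at pos -2, read 1 -> (B,1)->write 1,move L,goto H. Now: state=H, head=-3, tape[-4..4]=011111100 (head:  ^)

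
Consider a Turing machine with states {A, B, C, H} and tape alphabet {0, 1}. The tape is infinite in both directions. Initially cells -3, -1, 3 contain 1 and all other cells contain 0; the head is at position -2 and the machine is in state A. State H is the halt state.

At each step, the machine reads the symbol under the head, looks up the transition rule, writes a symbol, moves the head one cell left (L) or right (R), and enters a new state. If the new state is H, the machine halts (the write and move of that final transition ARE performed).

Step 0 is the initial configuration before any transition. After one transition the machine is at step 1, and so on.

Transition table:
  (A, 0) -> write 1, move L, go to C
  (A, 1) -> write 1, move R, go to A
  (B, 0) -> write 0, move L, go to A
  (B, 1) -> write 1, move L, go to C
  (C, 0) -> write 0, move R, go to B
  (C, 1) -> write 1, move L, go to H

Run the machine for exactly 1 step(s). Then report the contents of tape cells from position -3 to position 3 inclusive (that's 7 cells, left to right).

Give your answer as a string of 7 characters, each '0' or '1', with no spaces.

Step 1: in state A at pos -2, read 0 -> (A,0)->write 1,move L,goto C. Now: state=C, head=-3, tape[-4..4]=011100010 (head:  ^)

Answer: 1110001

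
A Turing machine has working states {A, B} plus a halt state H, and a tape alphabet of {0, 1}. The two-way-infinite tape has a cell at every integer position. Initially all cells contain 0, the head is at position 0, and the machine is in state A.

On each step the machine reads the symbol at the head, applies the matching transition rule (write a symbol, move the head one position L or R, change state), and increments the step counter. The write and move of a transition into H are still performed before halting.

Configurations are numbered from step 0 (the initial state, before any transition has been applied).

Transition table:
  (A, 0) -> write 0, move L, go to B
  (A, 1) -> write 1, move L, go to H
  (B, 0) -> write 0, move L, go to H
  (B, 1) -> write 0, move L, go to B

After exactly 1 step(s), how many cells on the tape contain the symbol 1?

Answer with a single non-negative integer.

Answer: 0

Derivation:
Step 1: in state A at pos 0, read 0 -> (A,0)->write 0,move L,goto B. Now: state=B, head=-1, tape[-2..1]=0000 (head:  ^)
No cell contains 1 after step 1 -> 0 cell(s)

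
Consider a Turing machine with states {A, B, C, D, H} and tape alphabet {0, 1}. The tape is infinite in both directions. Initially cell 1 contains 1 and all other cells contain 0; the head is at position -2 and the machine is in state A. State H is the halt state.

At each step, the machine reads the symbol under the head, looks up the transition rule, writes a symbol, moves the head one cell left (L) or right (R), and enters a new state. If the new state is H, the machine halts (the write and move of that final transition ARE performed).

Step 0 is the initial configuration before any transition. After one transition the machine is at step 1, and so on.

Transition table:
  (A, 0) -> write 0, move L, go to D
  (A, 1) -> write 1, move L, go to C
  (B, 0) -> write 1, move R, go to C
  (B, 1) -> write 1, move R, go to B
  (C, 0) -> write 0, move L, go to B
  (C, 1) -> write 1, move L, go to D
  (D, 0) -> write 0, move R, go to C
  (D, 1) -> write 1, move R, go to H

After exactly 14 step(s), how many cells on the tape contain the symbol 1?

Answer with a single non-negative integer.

Step 1: in state A at pos -2, read 0 -> (A,0)->write 0,move L,goto D. Now: state=D, head=-3, tape[-4..2]=0000010 (head:  ^)
Step 2: in state D at pos -3, read 0 -> (D,0)->write 0,move R,goto C. Now: state=C, head=-2, tape[-4..2]=0000010 (head:   ^)
Step 3: in state C at pos -2, read 0 -> (C,0)->write 0,move L,goto B. Now: state=B, head=-3, tape[-4..2]=0000010 (head:  ^)
Step 4: in state B at pos -3, read 0 -> (B,0)->write 1,move R,goto C. Now: state=C, head=-2, tape[-4..2]=0100010 (head:   ^)
Step 5: in state C at pos -2, read 0 -> (C,0)->write 0,move L,goto B. Now: state=B, head=-3, tape[-4..2]=0100010 (head:  ^)
Step 6: in state B at pos -3, read 1 -> (B,1)->write 1,move R,goto B. Now: state=B, head=-2, tape[-4..2]=0100010 (head:   ^)
Step 7: in state B at pos -2, read 0 -> (B,0)->write 1,move R,goto C. Now: state=C, head=-1, tape[-4..2]=0110010 (head:    ^)
Step 8: in state C at pos -1, read 0 -> (C,0)->write 0,move L,goto B. Now: state=B, head=-2, tape[-4..2]=0110010 (head:   ^)
Step 9: in state B at pos -2, read 1 -> (B,1)->write 1,move R,goto B. Now: state=B, head=-1, tape[-4..2]=0110010 (head:    ^)
Step 10: in state B at pos -1, read 0 -> (B,0)->write 1,move R,goto C. Now: state=C, head=0, tape[-4..2]=0111010 (head:     ^)
Step 11: in state C at pos 0, read 0 -> (C,0)->write 0,move L,goto B. Now: state=B, head=-1, tape[-4..2]=0111010 (head:    ^)
Step 12: in state B at pos -1, read 1 -> (B,1)->write 1,move R,goto B. Now: state=B, head=0, tape[-4..2]=0111010 (head:     ^)
Step 13: in state B at pos 0, read 0 -> (B,0)->write 1,move R,goto C. Now: state=C, head=1, tape[-4..2]=0111110 (head:      ^)
Step 14: in state C at pos 1, read 1 -> (C,1)->write 1,move L,goto D. Now: state=D, head=0, tape[-4..2]=0111110 (head:     ^)
Cells containing 1 after step 14: {-3, -2, -1, 0, 1} -> 5 cell(s)

Answer: 5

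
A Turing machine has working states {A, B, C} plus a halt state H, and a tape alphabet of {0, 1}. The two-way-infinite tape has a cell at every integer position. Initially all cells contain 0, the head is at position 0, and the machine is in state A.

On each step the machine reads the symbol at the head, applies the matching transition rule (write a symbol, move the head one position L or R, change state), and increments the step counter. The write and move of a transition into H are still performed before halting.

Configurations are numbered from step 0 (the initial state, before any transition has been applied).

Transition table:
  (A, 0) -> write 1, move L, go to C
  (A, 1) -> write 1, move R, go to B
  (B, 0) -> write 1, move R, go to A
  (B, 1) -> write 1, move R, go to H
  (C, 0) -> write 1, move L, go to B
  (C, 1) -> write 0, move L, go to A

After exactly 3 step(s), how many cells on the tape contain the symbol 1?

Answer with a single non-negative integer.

Step 1: in state A at pos 0, read 0 -> (A,0)->write 1,move L,goto C. Now: state=C, head=-1, tape[-2..1]=0010 (head:  ^)
Step 2: in state C at pos -1, read 0 -> (C,0)->write 1,move L,goto B. Now: state=B, head=-2, tape[-3..1]=00110 (head:  ^)
Step 3: in state B at pos -2, read 0 -> (B,0)->write 1,move R,goto A. Now: state=A, head=-1, tape[-3..1]=01110 (head:   ^)
Cells containing 1 after step 3: {-2, -1, 0} -> 3 cell(s)

Answer: 3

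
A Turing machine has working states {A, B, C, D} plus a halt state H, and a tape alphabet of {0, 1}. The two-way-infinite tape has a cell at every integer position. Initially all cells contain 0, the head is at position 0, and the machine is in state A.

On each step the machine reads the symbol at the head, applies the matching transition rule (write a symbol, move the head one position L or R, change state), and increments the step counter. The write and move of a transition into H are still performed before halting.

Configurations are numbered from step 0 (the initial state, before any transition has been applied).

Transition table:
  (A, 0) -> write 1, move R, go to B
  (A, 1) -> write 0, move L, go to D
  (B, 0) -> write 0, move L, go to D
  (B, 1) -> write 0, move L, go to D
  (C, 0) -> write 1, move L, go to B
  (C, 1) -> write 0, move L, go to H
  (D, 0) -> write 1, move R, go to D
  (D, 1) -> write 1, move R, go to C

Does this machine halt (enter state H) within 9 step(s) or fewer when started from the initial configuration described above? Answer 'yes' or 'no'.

Step 1: in state A at pos 0, read 0 -> (A,0)->write 1,move R,goto B. Now: state=B, head=1, tape[-1..2]=0100 (head:   ^)
Step 2: in state B at pos 1, read 0 -> (B,0)->write 0,move L,goto D. Now: state=D, head=0, tape[-1..2]=0100 (head:  ^)
Step 3: in state D at pos 0, read 1 -> (D,1)->write 1,move R,goto C. Now: state=C, head=1, tape[-1..2]=0100 (head:   ^)
Step 4: in state C at pos 1, read 0 -> (C,0)->write 1,move L,goto B. Now: state=B, head=0, tape[-1..2]=0110 (head:  ^)
Step 5: in state B at pos 0, read 1 -> (B,1)->write 0,move L,goto D. Now: state=D, head=-1, tape[-2..2]=00010 (head:  ^)
Step 6: in state D at pos -1, read 0 -> (D,0)->write 1,move R,goto D. Now: state=D, head=0, tape[-2..2]=01010 (head:   ^)
Step 7: in state D at pos 0, read 0 -> (D,0)->write 1,move R,goto D. Now: state=D, head=1, tape[-2..2]=01110 (head:    ^)
Step 8: in state D at pos 1, read 1 -> (D,1)->write 1,move R,goto C. Now: state=C, head=2, tape[-2..3]=011100 (head:     ^)
Step 9: in state C at pos 2, read 0 -> (C,0)->write 1,move L,goto B. Now: state=B, head=1, tape[-2..3]=011110 (head:    ^)
After 9 step(s): state = B (not H) -> not halted within 9 -> no

Answer: no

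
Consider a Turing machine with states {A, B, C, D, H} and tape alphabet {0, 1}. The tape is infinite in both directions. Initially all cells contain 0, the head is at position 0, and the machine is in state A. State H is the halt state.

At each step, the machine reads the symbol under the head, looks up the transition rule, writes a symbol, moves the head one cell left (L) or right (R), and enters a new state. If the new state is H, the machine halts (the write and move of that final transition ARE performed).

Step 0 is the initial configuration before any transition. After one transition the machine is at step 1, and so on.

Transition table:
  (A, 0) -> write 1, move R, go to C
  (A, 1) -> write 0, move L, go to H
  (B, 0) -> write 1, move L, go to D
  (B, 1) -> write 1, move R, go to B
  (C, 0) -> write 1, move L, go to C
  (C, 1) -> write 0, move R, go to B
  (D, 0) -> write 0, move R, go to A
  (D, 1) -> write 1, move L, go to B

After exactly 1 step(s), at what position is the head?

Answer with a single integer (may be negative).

Step 1: in state A at pos 0, read 0 -> (A,0)->write 1,move R,goto C. Now: state=C, head=1, tape[-1..2]=0100 (head:   ^)

Answer: 1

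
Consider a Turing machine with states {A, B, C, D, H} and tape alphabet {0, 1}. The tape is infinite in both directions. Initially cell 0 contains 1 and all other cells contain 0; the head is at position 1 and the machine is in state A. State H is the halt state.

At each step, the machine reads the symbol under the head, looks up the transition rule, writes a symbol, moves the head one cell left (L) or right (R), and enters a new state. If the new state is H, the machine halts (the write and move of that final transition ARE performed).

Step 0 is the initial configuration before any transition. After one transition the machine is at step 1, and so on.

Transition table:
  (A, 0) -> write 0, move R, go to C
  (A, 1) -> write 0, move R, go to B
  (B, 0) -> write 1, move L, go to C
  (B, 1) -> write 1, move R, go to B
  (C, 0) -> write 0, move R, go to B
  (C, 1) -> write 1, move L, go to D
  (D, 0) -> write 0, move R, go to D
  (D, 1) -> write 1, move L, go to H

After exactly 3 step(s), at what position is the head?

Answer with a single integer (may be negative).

Step 1: in state A at pos 1, read 0 -> (A,0)->write 0,move R,goto C. Now: state=C, head=2, tape[-1..3]=01000 (head:    ^)
Step 2: in state C at pos 2, read 0 -> (C,0)->write 0,move R,goto B. Now: state=B, head=3, tape[-1..4]=010000 (head:     ^)
Step 3: in state B at pos 3, read 0 -> (B,0)->write 1,move L,goto C. Now: state=C, head=2, tape[-1..4]=010010 (head:    ^)

Answer: 2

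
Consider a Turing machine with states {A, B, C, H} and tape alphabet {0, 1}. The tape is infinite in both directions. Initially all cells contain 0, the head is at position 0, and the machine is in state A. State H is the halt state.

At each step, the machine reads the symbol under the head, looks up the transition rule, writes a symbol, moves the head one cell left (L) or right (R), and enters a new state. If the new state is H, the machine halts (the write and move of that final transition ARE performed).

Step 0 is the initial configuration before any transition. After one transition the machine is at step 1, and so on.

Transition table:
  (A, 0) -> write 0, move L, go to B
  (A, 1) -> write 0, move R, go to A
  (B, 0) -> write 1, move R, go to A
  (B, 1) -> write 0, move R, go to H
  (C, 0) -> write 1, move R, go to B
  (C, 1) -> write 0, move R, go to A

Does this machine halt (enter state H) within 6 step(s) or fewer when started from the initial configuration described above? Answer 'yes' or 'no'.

Step 1: in state A at pos 0, read 0 -> (A,0)->write 0,move L,goto B. Now: state=B, head=-1, tape[-2..1]=0000 (head:  ^)
Step 2: in state B at pos -1, read 0 -> (B,0)->write 1,move R,goto A. Now: state=A, head=0, tape[-2..1]=0100 (head:   ^)
Step 3: in state A at pos 0, read 0 -> (A,0)->write 0,move L,goto B. Now: state=B, head=-1, tape[-2..1]=0100 (head:  ^)
Step 4: in state B at pos -1, read 1 -> (B,1)->write 0,move R,goto H. Now: state=H, head=0, tape[-2..1]=0000 (head:   ^)
State H reached at step 4; 4 <= 6 -> yes

Answer: yes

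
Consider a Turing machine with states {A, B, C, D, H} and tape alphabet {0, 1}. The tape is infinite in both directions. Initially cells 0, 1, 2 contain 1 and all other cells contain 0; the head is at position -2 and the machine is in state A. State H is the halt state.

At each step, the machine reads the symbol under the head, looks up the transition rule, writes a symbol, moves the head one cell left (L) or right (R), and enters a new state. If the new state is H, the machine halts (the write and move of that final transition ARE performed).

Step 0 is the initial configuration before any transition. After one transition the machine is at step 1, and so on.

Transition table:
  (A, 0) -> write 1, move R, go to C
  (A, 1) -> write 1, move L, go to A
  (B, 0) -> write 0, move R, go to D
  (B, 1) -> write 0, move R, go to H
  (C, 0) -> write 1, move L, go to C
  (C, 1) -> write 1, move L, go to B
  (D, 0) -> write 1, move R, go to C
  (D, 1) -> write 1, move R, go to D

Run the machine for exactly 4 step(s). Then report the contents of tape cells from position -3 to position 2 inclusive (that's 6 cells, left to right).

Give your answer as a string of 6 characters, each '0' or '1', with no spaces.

Step 1: in state A at pos -2, read 0 -> (A,0)->write 1,move R,goto C. Now: state=C, head=-1, tape[-3..3]=0101110 (head:   ^)
Step 2: in state C at pos -1, read 0 -> (C,0)->write 1,move L,goto C. Now: state=C, head=-2, tape[-3..3]=0111110 (head:  ^)
Step 3: in state C at pos -2, read 1 -> (C,1)->write 1,move L,goto B. Now: state=B, head=-3, tape[-4..3]=00111110 (head:  ^)
Step 4: in state B at pos -3, read 0 -> (B,0)->write 0,move R,goto D. Now: state=D, head=-2, tape[-4..3]=00111110 (head:   ^)

Answer: 011111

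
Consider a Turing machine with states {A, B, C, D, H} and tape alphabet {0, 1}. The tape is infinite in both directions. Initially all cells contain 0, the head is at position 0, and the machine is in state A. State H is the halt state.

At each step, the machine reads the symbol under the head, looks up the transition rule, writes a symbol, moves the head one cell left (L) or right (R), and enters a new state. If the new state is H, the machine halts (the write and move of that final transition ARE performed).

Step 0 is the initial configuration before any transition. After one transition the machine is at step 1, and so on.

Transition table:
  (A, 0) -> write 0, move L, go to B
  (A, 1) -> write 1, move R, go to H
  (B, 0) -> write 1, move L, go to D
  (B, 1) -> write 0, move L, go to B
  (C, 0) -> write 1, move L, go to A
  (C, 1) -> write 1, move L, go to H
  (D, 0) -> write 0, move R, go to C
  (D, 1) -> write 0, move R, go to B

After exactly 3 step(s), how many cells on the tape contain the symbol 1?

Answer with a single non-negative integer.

Answer: 1

Derivation:
Step 1: in state A at pos 0, read 0 -> (A,0)->write 0,move L,goto B. Now: state=B, head=-1, tape[-2..1]=0000 (head:  ^)
Step 2: in state B at pos -1, read 0 -> (B,0)->write 1,move L,goto D. Now: state=D, head=-2, tape[-3..1]=00100 (head:  ^)
Step 3: in state D at pos -2, read 0 -> (D,0)->write 0,move R,goto C. Now: state=C, head=-1, tape[-3..1]=00100 (head:   ^)
Cells containing 1 after step 3: {-1} -> 1 cell(s)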